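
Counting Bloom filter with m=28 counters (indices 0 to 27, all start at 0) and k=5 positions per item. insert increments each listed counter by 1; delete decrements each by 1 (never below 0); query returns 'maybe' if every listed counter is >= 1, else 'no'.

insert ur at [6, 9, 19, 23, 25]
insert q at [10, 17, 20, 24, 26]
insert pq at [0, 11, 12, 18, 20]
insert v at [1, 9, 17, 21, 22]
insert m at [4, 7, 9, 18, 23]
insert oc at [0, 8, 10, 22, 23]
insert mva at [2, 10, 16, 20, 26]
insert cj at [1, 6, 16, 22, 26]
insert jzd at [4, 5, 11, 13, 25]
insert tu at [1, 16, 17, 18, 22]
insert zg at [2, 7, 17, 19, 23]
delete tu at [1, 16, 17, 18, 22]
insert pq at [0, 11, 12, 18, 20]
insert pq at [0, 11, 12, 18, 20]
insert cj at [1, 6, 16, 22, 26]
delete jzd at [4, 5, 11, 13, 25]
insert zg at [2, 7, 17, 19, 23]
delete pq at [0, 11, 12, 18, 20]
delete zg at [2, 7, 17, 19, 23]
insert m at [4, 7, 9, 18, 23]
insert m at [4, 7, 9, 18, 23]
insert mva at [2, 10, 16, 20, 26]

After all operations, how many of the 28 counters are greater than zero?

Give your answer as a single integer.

Answer: 22

Derivation:
Step 1: insert ur at [6, 9, 19, 23, 25] -> counters=[0,0,0,0,0,0,1,0,0,1,0,0,0,0,0,0,0,0,0,1,0,0,0,1,0,1,0,0]
Step 2: insert q at [10, 17, 20, 24, 26] -> counters=[0,0,0,0,0,0,1,0,0,1,1,0,0,0,0,0,0,1,0,1,1,0,0,1,1,1,1,0]
Step 3: insert pq at [0, 11, 12, 18, 20] -> counters=[1,0,0,0,0,0,1,0,0,1,1,1,1,0,0,0,0,1,1,1,2,0,0,1,1,1,1,0]
Step 4: insert v at [1, 9, 17, 21, 22] -> counters=[1,1,0,0,0,0,1,0,0,2,1,1,1,0,0,0,0,2,1,1,2,1,1,1,1,1,1,0]
Step 5: insert m at [4, 7, 9, 18, 23] -> counters=[1,1,0,0,1,0,1,1,0,3,1,1,1,0,0,0,0,2,2,1,2,1,1,2,1,1,1,0]
Step 6: insert oc at [0, 8, 10, 22, 23] -> counters=[2,1,0,0,1,0,1,1,1,3,2,1,1,0,0,0,0,2,2,1,2,1,2,3,1,1,1,0]
Step 7: insert mva at [2, 10, 16, 20, 26] -> counters=[2,1,1,0,1,0,1,1,1,3,3,1,1,0,0,0,1,2,2,1,3,1,2,3,1,1,2,0]
Step 8: insert cj at [1, 6, 16, 22, 26] -> counters=[2,2,1,0,1,0,2,1,1,3,3,1,1,0,0,0,2,2,2,1,3,1,3,3,1,1,3,0]
Step 9: insert jzd at [4, 5, 11, 13, 25] -> counters=[2,2,1,0,2,1,2,1,1,3,3,2,1,1,0,0,2,2,2,1,3,1,3,3,1,2,3,0]
Step 10: insert tu at [1, 16, 17, 18, 22] -> counters=[2,3,1,0,2,1,2,1,1,3,3,2,1,1,0,0,3,3,3,1,3,1,4,3,1,2,3,0]
Step 11: insert zg at [2, 7, 17, 19, 23] -> counters=[2,3,2,0,2,1,2,2,1,3,3,2,1,1,0,0,3,4,3,2,3,1,4,4,1,2,3,0]
Step 12: delete tu at [1, 16, 17, 18, 22] -> counters=[2,2,2,0,2,1,2,2,1,3,3,2,1,1,0,0,2,3,2,2,3,1,3,4,1,2,3,0]
Step 13: insert pq at [0, 11, 12, 18, 20] -> counters=[3,2,2,0,2,1,2,2,1,3,3,3,2,1,0,0,2,3,3,2,4,1,3,4,1,2,3,0]
Step 14: insert pq at [0, 11, 12, 18, 20] -> counters=[4,2,2,0,2,1,2,2,1,3,3,4,3,1,0,0,2,3,4,2,5,1,3,4,1,2,3,0]
Step 15: insert cj at [1, 6, 16, 22, 26] -> counters=[4,3,2,0,2,1,3,2,1,3,3,4,3,1,0,0,3,3,4,2,5,1,4,4,1,2,4,0]
Step 16: delete jzd at [4, 5, 11, 13, 25] -> counters=[4,3,2,0,1,0,3,2,1,3,3,3,3,0,0,0,3,3,4,2,5,1,4,4,1,1,4,0]
Step 17: insert zg at [2, 7, 17, 19, 23] -> counters=[4,3,3,0,1,0,3,3,1,3,3,3,3,0,0,0,3,4,4,3,5,1,4,5,1,1,4,0]
Step 18: delete pq at [0, 11, 12, 18, 20] -> counters=[3,3,3,0,1,0,3,3,1,3,3,2,2,0,0,0,3,4,3,3,4,1,4,5,1,1,4,0]
Step 19: delete zg at [2, 7, 17, 19, 23] -> counters=[3,3,2,0,1,0,3,2,1,3,3,2,2,0,0,0,3,3,3,2,4,1,4,4,1,1,4,0]
Step 20: insert m at [4, 7, 9, 18, 23] -> counters=[3,3,2,0,2,0,3,3,1,4,3,2,2,0,0,0,3,3,4,2,4,1,4,5,1,1,4,0]
Step 21: insert m at [4, 7, 9, 18, 23] -> counters=[3,3,2,0,3,0,3,4,1,5,3,2,2,0,0,0,3,3,5,2,4,1,4,6,1,1,4,0]
Step 22: insert mva at [2, 10, 16, 20, 26] -> counters=[3,3,3,0,3,0,3,4,1,5,4,2,2,0,0,0,4,3,5,2,5,1,4,6,1,1,5,0]
Final counters=[3,3,3,0,3,0,3,4,1,5,4,2,2,0,0,0,4,3,5,2,5,1,4,6,1,1,5,0] -> 22 nonzero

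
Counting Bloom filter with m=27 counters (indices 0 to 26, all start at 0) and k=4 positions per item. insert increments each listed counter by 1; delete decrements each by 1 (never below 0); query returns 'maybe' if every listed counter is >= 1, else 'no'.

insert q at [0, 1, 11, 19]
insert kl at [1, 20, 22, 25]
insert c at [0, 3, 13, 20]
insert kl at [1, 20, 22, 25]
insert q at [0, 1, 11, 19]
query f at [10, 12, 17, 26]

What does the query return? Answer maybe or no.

Answer: no

Derivation:
Step 1: insert q at [0, 1, 11, 19] -> counters=[1,1,0,0,0,0,0,0,0,0,0,1,0,0,0,0,0,0,0,1,0,0,0,0,0,0,0]
Step 2: insert kl at [1, 20, 22, 25] -> counters=[1,2,0,0,0,0,0,0,0,0,0,1,0,0,0,0,0,0,0,1,1,0,1,0,0,1,0]
Step 3: insert c at [0, 3, 13, 20] -> counters=[2,2,0,1,0,0,0,0,0,0,0,1,0,1,0,0,0,0,0,1,2,0,1,0,0,1,0]
Step 4: insert kl at [1, 20, 22, 25] -> counters=[2,3,0,1,0,0,0,0,0,0,0,1,0,1,0,0,0,0,0,1,3,0,2,0,0,2,0]
Step 5: insert q at [0, 1, 11, 19] -> counters=[3,4,0,1,0,0,0,0,0,0,0,2,0,1,0,0,0,0,0,2,3,0,2,0,0,2,0]
Query f: check counters[10]=0 counters[12]=0 counters[17]=0 counters[26]=0 -> no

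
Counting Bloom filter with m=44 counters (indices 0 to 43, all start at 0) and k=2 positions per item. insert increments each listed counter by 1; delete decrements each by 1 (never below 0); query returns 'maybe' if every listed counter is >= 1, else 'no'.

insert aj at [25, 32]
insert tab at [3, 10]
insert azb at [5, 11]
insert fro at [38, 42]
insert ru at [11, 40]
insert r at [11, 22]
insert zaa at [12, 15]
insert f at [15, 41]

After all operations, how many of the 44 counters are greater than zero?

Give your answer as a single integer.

Step 1: insert aj at [25, 32] -> counters=[0,0,0,0,0,0,0,0,0,0,0,0,0,0,0,0,0,0,0,0,0,0,0,0,0,1,0,0,0,0,0,0,1,0,0,0,0,0,0,0,0,0,0,0]
Step 2: insert tab at [3, 10] -> counters=[0,0,0,1,0,0,0,0,0,0,1,0,0,0,0,0,0,0,0,0,0,0,0,0,0,1,0,0,0,0,0,0,1,0,0,0,0,0,0,0,0,0,0,0]
Step 3: insert azb at [5, 11] -> counters=[0,0,0,1,0,1,0,0,0,0,1,1,0,0,0,0,0,0,0,0,0,0,0,0,0,1,0,0,0,0,0,0,1,0,0,0,0,0,0,0,0,0,0,0]
Step 4: insert fro at [38, 42] -> counters=[0,0,0,1,0,1,0,0,0,0,1,1,0,0,0,0,0,0,0,0,0,0,0,0,0,1,0,0,0,0,0,0,1,0,0,0,0,0,1,0,0,0,1,0]
Step 5: insert ru at [11, 40] -> counters=[0,0,0,1,0,1,0,0,0,0,1,2,0,0,0,0,0,0,0,0,0,0,0,0,0,1,0,0,0,0,0,0,1,0,0,0,0,0,1,0,1,0,1,0]
Step 6: insert r at [11, 22] -> counters=[0,0,0,1,0,1,0,0,0,0,1,3,0,0,0,0,0,0,0,0,0,0,1,0,0,1,0,0,0,0,0,0,1,0,0,0,0,0,1,0,1,0,1,0]
Step 7: insert zaa at [12, 15] -> counters=[0,0,0,1,0,1,0,0,0,0,1,3,1,0,0,1,0,0,0,0,0,0,1,0,0,1,0,0,0,0,0,0,1,0,0,0,0,0,1,0,1,0,1,0]
Step 8: insert f at [15, 41] -> counters=[0,0,0,1,0,1,0,0,0,0,1,3,1,0,0,2,0,0,0,0,0,0,1,0,0,1,0,0,0,0,0,0,1,0,0,0,0,0,1,0,1,1,1,0]
Final counters=[0,0,0,1,0,1,0,0,0,0,1,3,1,0,0,2,0,0,0,0,0,0,1,0,0,1,0,0,0,0,0,0,1,0,0,0,0,0,1,0,1,1,1,0] -> 13 nonzero

Answer: 13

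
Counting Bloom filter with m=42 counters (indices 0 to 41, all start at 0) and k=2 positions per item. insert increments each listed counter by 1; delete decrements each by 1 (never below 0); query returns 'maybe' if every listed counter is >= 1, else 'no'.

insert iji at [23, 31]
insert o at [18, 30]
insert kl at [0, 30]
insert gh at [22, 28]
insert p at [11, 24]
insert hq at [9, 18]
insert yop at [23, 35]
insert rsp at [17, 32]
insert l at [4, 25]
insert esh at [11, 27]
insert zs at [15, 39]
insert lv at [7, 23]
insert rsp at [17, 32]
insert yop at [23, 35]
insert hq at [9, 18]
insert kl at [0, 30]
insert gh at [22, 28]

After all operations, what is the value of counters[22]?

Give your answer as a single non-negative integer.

Step 1: insert iji at [23, 31] -> counters=[0,0,0,0,0,0,0,0,0,0,0,0,0,0,0,0,0,0,0,0,0,0,0,1,0,0,0,0,0,0,0,1,0,0,0,0,0,0,0,0,0,0]
Step 2: insert o at [18, 30] -> counters=[0,0,0,0,0,0,0,0,0,0,0,0,0,0,0,0,0,0,1,0,0,0,0,1,0,0,0,0,0,0,1,1,0,0,0,0,0,0,0,0,0,0]
Step 3: insert kl at [0, 30] -> counters=[1,0,0,0,0,0,0,0,0,0,0,0,0,0,0,0,0,0,1,0,0,0,0,1,0,0,0,0,0,0,2,1,0,0,0,0,0,0,0,0,0,0]
Step 4: insert gh at [22, 28] -> counters=[1,0,0,0,0,0,0,0,0,0,0,0,0,0,0,0,0,0,1,0,0,0,1,1,0,0,0,0,1,0,2,1,0,0,0,0,0,0,0,0,0,0]
Step 5: insert p at [11, 24] -> counters=[1,0,0,0,0,0,0,0,0,0,0,1,0,0,0,0,0,0,1,0,0,0,1,1,1,0,0,0,1,0,2,1,0,0,0,0,0,0,0,0,0,0]
Step 6: insert hq at [9, 18] -> counters=[1,0,0,0,0,0,0,0,0,1,0,1,0,0,0,0,0,0,2,0,0,0,1,1,1,0,0,0,1,0,2,1,0,0,0,0,0,0,0,0,0,0]
Step 7: insert yop at [23, 35] -> counters=[1,0,0,0,0,0,0,0,0,1,0,1,0,0,0,0,0,0,2,0,0,0,1,2,1,0,0,0,1,0,2,1,0,0,0,1,0,0,0,0,0,0]
Step 8: insert rsp at [17, 32] -> counters=[1,0,0,0,0,0,0,0,0,1,0,1,0,0,0,0,0,1,2,0,0,0,1,2,1,0,0,0,1,0,2,1,1,0,0,1,0,0,0,0,0,0]
Step 9: insert l at [4, 25] -> counters=[1,0,0,0,1,0,0,0,0,1,0,1,0,0,0,0,0,1,2,0,0,0,1,2,1,1,0,0,1,0,2,1,1,0,0,1,0,0,0,0,0,0]
Step 10: insert esh at [11, 27] -> counters=[1,0,0,0,1,0,0,0,0,1,0,2,0,0,0,0,0,1,2,0,0,0,1,2,1,1,0,1,1,0,2,1,1,0,0,1,0,0,0,0,0,0]
Step 11: insert zs at [15, 39] -> counters=[1,0,0,0,1,0,0,0,0,1,0,2,0,0,0,1,0,1,2,0,0,0,1,2,1,1,0,1,1,0,2,1,1,0,0,1,0,0,0,1,0,0]
Step 12: insert lv at [7, 23] -> counters=[1,0,0,0,1,0,0,1,0,1,0,2,0,0,0,1,0,1,2,0,0,0,1,3,1,1,0,1,1,0,2,1,1,0,0,1,0,0,0,1,0,0]
Step 13: insert rsp at [17, 32] -> counters=[1,0,0,0,1,0,0,1,0,1,0,2,0,0,0,1,0,2,2,0,0,0,1,3,1,1,0,1,1,0,2,1,2,0,0,1,0,0,0,1,0,0]
Step 14: insert yop at [23, 35] -> counters=[1,0,0,0,1,0,0,1,0,1,0,2,0,0,0,1,0,2,2,0,0,0,1,4,1,1,0,1,1,0,2,1,2,0,0,2,0,0,0,1,0,0]
Step 15: insert hq at [9, 18] -> counters=[1,0,0,0,1,0,0,1,0,2,0,2,0,0,0,1,0,2,3,0,0,0,1,4,1,1,0,1,1,0,2,1,2,0,0,2,0,0,0,1,0,0]
Step 16: insert kl at [0, 30] -> counters=[2,0,0,0,1,0,0,1,0,2,0,2,0,0,0,1,0,2,3,0,0,0,1,4,1,1,0,1,1,0,3,1,2,0,0,2,0,0,0,1,0,0]
Step 17: insert gh at [22, 28] -> counters=[2,0,0,0,1,0,0,1,0,2,0,2,0,0,0,1,0,2,3,0,0,0,2,4,1,1,0,1,2,0,3,1,2,0,0,2,0,0,0,1,0,0]
Final counters=[2,0,0,0,1,0,0,1,0,2,0,2,0,0,0,1,0,2,3,0,0,0,2,4,1,1,0,1,2,0,3,1,2,0,0,2,0,0,0,1,0,0] -> counters[22]=2

Answer: 2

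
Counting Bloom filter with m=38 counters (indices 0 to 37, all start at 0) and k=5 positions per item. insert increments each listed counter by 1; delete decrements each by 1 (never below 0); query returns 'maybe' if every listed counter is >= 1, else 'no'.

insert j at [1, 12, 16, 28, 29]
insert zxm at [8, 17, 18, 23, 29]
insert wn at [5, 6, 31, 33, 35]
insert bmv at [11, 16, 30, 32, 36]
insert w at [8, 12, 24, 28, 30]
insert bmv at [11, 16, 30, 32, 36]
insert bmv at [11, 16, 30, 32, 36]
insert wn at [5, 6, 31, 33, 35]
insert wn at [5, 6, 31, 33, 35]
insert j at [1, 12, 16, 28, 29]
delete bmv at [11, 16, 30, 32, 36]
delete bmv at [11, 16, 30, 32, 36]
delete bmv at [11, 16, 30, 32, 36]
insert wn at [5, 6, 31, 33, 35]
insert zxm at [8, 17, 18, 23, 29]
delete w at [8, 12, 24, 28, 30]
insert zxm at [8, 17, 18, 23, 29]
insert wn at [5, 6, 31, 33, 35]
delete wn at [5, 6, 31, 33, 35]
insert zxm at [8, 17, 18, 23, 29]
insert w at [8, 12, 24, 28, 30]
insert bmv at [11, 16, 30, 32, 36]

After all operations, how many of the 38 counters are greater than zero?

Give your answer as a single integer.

Answer: 19

Derivation:
Step 1: insert j at [1, 12, 16, 28, 29] -> counters=[0,1,0,0,0,0,0,0,0,0,0,0,1,0,0,0,1,0,0,0,0,0,0,0,0,0,0,0,1,1,0,0,0,0,0,0,0,0]
Step 2: insert zxm at [8, 17, 18, 23, 29] -> counters=[0,1,0,0,0,0,0,0,1,0,0,0,1,0,0,0,1,1,1,0,0,0,0,1,0,0,0,0,1,2,0,0,0,0,0,0,0,0]
Step 3: insert wn at [5, 6, 31, 33, 35] -> counters=[0,1,0,0,0,1,1,0,1,0,0,0,1,0,0,0,1,1,1,0,0,0,0,1,0,0,0,0,1,2,0,1,0,1,0,1,0,0]
Step 4: insert bmv at [11, 16, 30, 32, 36] -> counters=[0,1,0,0,0,1,1,0,1,0,0,1,1,0,0,0,2,1,1,0,0,0,0,1,0,0,0,0,1,2,1,1,1,1,0,1,1,0]
Step 5: insert w at [8, 12, 24, 28, 30] -> counters=[0,1,0,0,0,1,1,0,2,0,0,1,2,0,0,0,2,1,1,0,0,0,0,1,1,0,0,0,2,2,2,1,1,1,0,1,1,0]
Step 6: insert bmv at [11, 16, 30, 32, 36] -> counters=[0,1,0,0,0,1,1,0,2,0,0,2,2,0,0,0,3,1,1,0,0,0,0,1,1,0,0,0,2,2,3,1,2,1,0,1,2,0]
Step 7: insert bmv at [11, 16, 30, 32, 36] -> counters=[0,1,0,0,0,1,1,0,2,0,0,3,2,0,0,0,4,1,1,0,0,0,0,1,1,0,0,0,2,2,4,1,3,1,0,1,3,0]
Step 8: insert wn at [5, 6, 31, 33, 35] -> counters=[0,1,0,0,0,2,2,0,2,0,0,3,2,0,0,0,4,1,1,0,0,0,0,1,1,0,0,0,2,2,4,2,3,2,0,2,3,0]
Step 9: insert wn at [5, 6, 31, 33, 35] -> counters=[0,1,0,0,0,3,3,0,2,0,0,3,2,0,0,0,4,1,1,0,0,0,0,1,1,0,0,0,2,2,4,3,3,3,0,3,3,0]
Step 10: insert j at [1, 12, 16, 28, 29] -> counters=[0,2,0,0,0,3,3,0,2,0,0,3,3,0,0,0,5,1,1,0,0,0,0,1,1,0,0,0,3,3,4,3,3,3,0,3,3,0]
Step 11: delete bmv at [11, 16, 30, 32, 36] -> counters=[0,2,0,0,0,3,3,0,2,0,0,2,3,0,0,0,4,1,1,0,0,0,0,1,1,0,0,0,3,3,3,3,2,3,0,3,2,0]
Step 12: delete bmv at [11, 16, 30, 32, 36] -> counters=[0,2,0,0,0,3,3,0,2,0,0,1,3,0,0,0,3,1,1,0,0,0,0,1,1,0,0,0,3,3,2,3,1,3,0,3,1,0]
Step 13: delete bmv at [11, 16, 30, 32, 36] -> counters=[0,2,0,0,0,3,3,0,2,0,0,0,3,0,0,0,2,1,1,0,0,0,0,1,1,0,0,0,3,3,1,3,0,3,0,3,0,0]
Step 14: insert wn at [5, 6, 31, 33, 35] -> counters=[0,2,0,0,0,4,4,0,2,0,0,0,3,0,0,0,2,1,1,0,0,0,0,1,1,0,0,0,3,3,1,4,0,4,0,4,0,0]
Step 15: insert zxm at [8, 17, 18, 23, 29] -> counters=[0,2,0,0,0,4,4,0,3,0,0,0,3,0,0,0,2,2,2,0,0,0,0,2,1,0,0,0,3,4,1,4,0,4,0,4,0,0]
Step 16: delete w at [8, 12, 24, 28, 30] -> counters=[0,2,0,0,0,4,4,0,2,0,0,0,2,0,0,0,2,2,2,0,0,0,0,2,0,0,0,0,2,4,0,4,0,4,0,4,0,0]
Step 17: insert zxm at [8, 17, 18, 23, 29] -> counters=[0,2,0,0,0,4,4,0,3,0,0,0,2,0,0,0,2,3,3,0,0,0,0,3,0,0,0,0,2,5,0,4,0,4,0,4,0,0]
Step 18: insert wn at [5, 6, 31, 33, 35] -> counters=[0,2,0,0,0,5,5,0,3,0,0,0,2,0,0,0,2,3,3,0,0,0,0,3,0,0,0,0,2,5,0,5,0,5,0,5,0,0]
Step 19: delete wn at [5, 6, 31, 33, 35] -> counters=[0,2,0,0,0,4,4,0,3,0,0,0,2,0,0,0,2,3,3,0,0,0,0,3,0,0,0,0,2,5,0,4,0,4,0,4,0,0]
Step 20: insert zxm at [8, 17, 18, 23, 29] -> counters=[0,2,0,0,0,4,4,0,4,0,0,0,2,0,0,0,2,4,4,0,0,0,0,4,0,0,0,0,2,6,0,4,0,4,0,4,0,0]
Step 21: insert w at [8, 12, 24, 28, 30] -> counters=[0,2,0,0,0,4,4,0,5,0,0,0,3,0,0,0,2,4,4,0,0,0,0,4,1,0,0,0,3,6,1,4,0,4,0,4,0,0]
Step 22: insert bmv at [11, 16, 30, 32, 36] -> counters=[0,2,0,0,0,4,4,0,5,0,0,1,3,0,0,0,3,4,4,0,0,0,0,4,1,0,0,0,3,6,2,4,1,4,0,4,1,0]
Final counters=[0,2,0,0,0,4,4,0,5,0,0,1,3,0,0,0,3,4,4,0,0,0,0,4,1,0,0,0,3,6,2,4,1,4,0,4,1,0] -> 19 nonzero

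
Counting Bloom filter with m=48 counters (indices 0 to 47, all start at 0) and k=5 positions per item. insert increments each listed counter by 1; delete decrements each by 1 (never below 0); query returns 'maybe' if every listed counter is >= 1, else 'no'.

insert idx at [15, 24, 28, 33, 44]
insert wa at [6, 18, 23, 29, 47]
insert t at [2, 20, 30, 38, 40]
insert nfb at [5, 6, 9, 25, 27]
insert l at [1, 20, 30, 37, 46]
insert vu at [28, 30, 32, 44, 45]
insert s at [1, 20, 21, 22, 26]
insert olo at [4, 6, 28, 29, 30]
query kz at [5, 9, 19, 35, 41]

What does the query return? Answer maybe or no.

Answer: no

Derivation:
Step 1: insert idx at [15, 24, 28, 33, 44] -> counters=[0,0,0,0,0,0,0,0,0,0,0,0,0,0,0,1,0,0,0,0,0,0,0,0,1,0,0,0,1,0,0,0,0,1,0,0,0,0,0,0,0,0,0,0,1,0,0,0]
Step 2: insert wa at [6, 18, 23, 29, 47] -> counters=[0,0,0,0,0,0,1,0,0,0,0,0,0,0,0,1,0,0,1,0,0,0,0,1,1,0,0,0,1,1,0,0,0,1,0,0,0,0,0,0,0,0,0,0,1,0,0,1]
Step 3: insert t at [2, 20, 30, 38, 40] -> counters=[0,0,1,0,0,0,1,0,0,0,0,0,0,0,0,1,0,0,1,0,1,0,0,1,1,0,0,0,1,1,1,0,0,1,0,0,0,0,1,0,1,0,0,0,1,0,0,1]
Step 4: insert nfb at [5, 6, 9, 25, 27] -> counters=[0,0,1,0,0,1,2,0,0,1,0,0,0,0,0,1,0,0,1,0,1,0,0,1,1,1,0,1,1,1,1,0,0,1,0,0,0,0,1,0,1,0,0,0,1,0,0,1]
Step 5: insert l at [1, 20, 30, 37, 46] -> counters=[0,1,1,0,0,1,2,0,0,1,0,0,0,0,0,1,0,0,1,0,2,0,0,1,1,1,0,1,1,1,2,0,0,1,0,0,0,1,1,0,1,0,0,0,1,0,1,1]
Step 6: insert vu at [28, 30, 32, 44, 45] -> counters=[0,1,1,0,0,1,2,0,0,1,0,0,0,0,0,1,0,0,1,0,2,0,0,1,1,1,0,1,2,1,3,0,1,1,0,0,0,1,1,0,1,0,0,0,2,1,1,1]
Step 7: insert s at [1, 20, 21, 22, 26] -> counters=[0,2,1,0,0,1,2,0,0,1,0,0,0,0,0,1,0,0,1,0,3,1,1,1,1,1,1,1,2,1,3,0,1,1,0,0,0,1,1,0,1,0,0,0,2,1,1,1]
Step 8: insert olo at [4, 6, 28, 29, 30] -> counters=[0,2,1,0,1,1,3,0,0,1,0,0,0,0,0,1,0,0,1,0,3,1,1,1,1,1,1,1,3,2,4,0,1,1,0,0,0,1,1,0,1,0,0,0,2,1,1,1]
Query kz: check counters[5]=1 counters[9]=1 counters[19]=0 counters[35]=0 counters[41]=0 -> no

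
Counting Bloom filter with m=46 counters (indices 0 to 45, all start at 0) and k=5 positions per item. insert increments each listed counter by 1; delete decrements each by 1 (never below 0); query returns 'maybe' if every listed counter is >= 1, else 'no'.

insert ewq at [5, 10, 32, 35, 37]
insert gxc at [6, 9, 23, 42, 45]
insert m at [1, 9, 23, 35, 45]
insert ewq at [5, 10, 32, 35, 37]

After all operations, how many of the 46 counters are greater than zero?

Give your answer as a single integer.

Answer: 11

Derivation:
Step 1: insert ewq at [5, 10, 32, 35, 37] -> counters=[0,0,0,0,0,1,0,0,0,0,1,0,0,0,0,0,0,0,0,0,0,0,0,0,0,0,0,0,0,0,0,0,1,0,0,1,0,1,0,0,0,0,0,0,0,0]
Step 2: insert gxc at [6, 9, 23, 42, 45] -> counters=[0,0,0,0,0,1,1,0,0,1,1,0,0,0,0,0,0,0,0,0,0,0,0,1,0,0,0,0,0,0,0,0,1,0,0,1,0,1,0,0,0,0,1,0,0,1]
Step 3: insert m at [1, 9, 23, 35, 45] -> counters=[0,1,0,0,0,1,1,0,0,2,1,0,0,0,0,0,0,0,0,0,0,0,0,2,0,0,0,0,0,0,0,0,1,0,0,2,0,1,0,0,0,0,1,0,0,2]
Step 4: insert ewq at [5, 10, 32, 35, 37] -> counters=[0,1,0,0,0,2,1,0,0,2,2,0,0,0,0,0,0,0,0,0,0,0,0,2,0,0,0,0,0,0,0,0,2,0,0,3,0,2,0,0,0,0,1,0,0,2]
Final counters=[0,1,0,0,0,2,1,0,0,2,2,0,0,0,0,0,0,0,0,0,0,0,0,2,0,0,0,0,0,0,0,0,2,0,0,3,0,2,0,0,0,0,1,0,0,2] -> 11 nonzero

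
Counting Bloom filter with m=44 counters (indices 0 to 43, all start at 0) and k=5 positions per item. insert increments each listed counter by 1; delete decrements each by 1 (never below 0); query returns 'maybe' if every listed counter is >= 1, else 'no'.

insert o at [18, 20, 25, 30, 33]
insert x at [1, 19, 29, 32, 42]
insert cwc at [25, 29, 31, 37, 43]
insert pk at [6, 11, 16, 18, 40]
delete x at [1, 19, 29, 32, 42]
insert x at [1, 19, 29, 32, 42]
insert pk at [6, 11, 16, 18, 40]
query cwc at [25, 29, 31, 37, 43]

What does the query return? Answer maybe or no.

Step 1: insert o at [18, 20, 25, 30, 33] -> counters=[0,0,0,0,0,0,0,0,0,0,0,0,0,0,0,0,0,0,1,0,1,0,0,0,0,1,0,0,0,0,1,0,0,1,0,0,0,0,0,0,0,0,0,0]
Step 2: insert x at [1, 19, 29, 32, 42] -> counters=[0,1,0,0,0,0,0,0,0,0,0,0,0,0,0,0,0,0,1,1,1,0,0,0,0,1,0,0,0,1,1,0,1,1,0,0,0,0,0,0,0,0,1,0]
Step 3: insert cwc at [25, 29, 31, 37, 43] -> counters=[0,1,0,0,0,0,0,0,0,0,0,0,0,0,0,0,0,0,1,1,1,0,0,0,0,2,0,0,0,2,1,1,1,1,0,0,0,1,0,0,0,0,1,1]
Step 4: insert pk at [6, 11, 16, 18, 40] -> counters=[0,1,0,0,0,0,1,0,0,0,0,1,0,0,0,0,1,0,2,1,1,0,0,0,0,2,0,0,0,2,1,1,1,1,0,0,0,1,0,0,1,0,1,1]
Step 5: delete x at [1, 19, 29, 32, 42] -> counters=[0,0,0,0,0,0,1,0,0,0,0,1,0,0,0,0,1,0,2,0,1,0,0,0,0,2,0,0,0,1,1,1,0,1,0,0,0,1,0,0,1,0,0,1]
Step 6: insert x at [1, 19, 29, 32, 42] -> counters=[0,1,0,0,0,0,1,0,0,0,0,1,0,0,0,0,1,0,2,1,1,0,0,0,0,2,0,0,0,2,1,1,1,1,0,0,0,1,0,0,1,0,1,1]
Step 7: insert pk at [6, 11, 16, 18, 40] -> counters=[0,1,0,0,0,0,2,0,0,0,0,2,0,0,0,0,2,0,3,1,1,0,0,0,0,2,0,0,0,2,1,1,1,1,0,0,0,1,0,0,2,0,1,1]
Query cwc: check counters[25]=2 counters[29]=2 counters[31]=1 counters[37]=1 counters[43]=1 -> maybe

Answer: maybe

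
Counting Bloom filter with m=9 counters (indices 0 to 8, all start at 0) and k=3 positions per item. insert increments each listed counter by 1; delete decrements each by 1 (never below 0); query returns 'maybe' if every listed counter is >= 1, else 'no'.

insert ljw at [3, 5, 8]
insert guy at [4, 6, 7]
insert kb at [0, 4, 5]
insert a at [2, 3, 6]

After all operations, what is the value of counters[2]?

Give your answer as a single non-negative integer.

Step 1: insert ljw at [3, 5, 8] -> counters=[0,0,0,1,0,1,0,0,1]
Step 2: insert guy at [4, 6, 7] -> counters=[0,0,0,1,1,1,1,1,1]
Step 3: insert kb at [0, 4, 5] -> counters=[1,0,0,1,2,2,1,1,1]
Step 4: insert a at [2, 3, 6] -> counters=[1,0,1,2,2,2,2,1,1]
Final counters=[1,0,1,2,2,2,2,1,1] -> counters[2]=1

Answer: 1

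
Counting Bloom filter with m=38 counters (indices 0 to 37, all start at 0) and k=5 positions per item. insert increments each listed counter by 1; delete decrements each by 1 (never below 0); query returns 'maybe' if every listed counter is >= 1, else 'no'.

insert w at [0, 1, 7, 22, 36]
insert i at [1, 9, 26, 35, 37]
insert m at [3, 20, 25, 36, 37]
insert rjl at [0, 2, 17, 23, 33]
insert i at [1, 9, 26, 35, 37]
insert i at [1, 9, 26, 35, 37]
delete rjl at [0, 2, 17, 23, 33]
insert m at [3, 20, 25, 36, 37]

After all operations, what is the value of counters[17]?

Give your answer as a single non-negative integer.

Answer: 0

Derivation:
Step 1: insert w at [0, 1, 7, 22, 36] -> counters=[1,1,0,0,0,0,0,1,0,0,0,0,0,0,0,0,0,0,0,0,0,0,1,0,0,0,0,0,0,0,0,0,0,0,0,0,1,0]
Step 2: insert i at [1, 9, 26, 35, 37] -> counters=[1,2,0,0,0,0,0,1,0,1,0,0,0,0,0,0,0,0,0,0,0,0,1,0,0,0,1,0,0,0,0,0,0,0,0,1,1,1]
Step 3: insert m at [3, 20, 25, 36, 37] -> counters=[1,2,0,1,0,0,0,1,0,1,0,0,0,0,0,0,0,0,0,0,1,0,1,0,0,1,1,0,0,0,0,0,0,0,0,1,2,2]
Step 4: insert rjl at [0, 2, 17, 23, 33] -> counters=[2,2,1,1,0,0,0,1,0,1,0,0,0,0,0,0,0,1,0,0,1,0,1,1,0,1,1,0,0,0,0,0,0,1,0,1,2,2]
Step 5: insert i at [1, 9, 26, 35, 37] -> counters=[2,3,1,1,0,0,0,1,0,2,0,0,0,0,0,0,0,1,0,0,1,0,1,1,0,1,2,0,0,0,0,0,0,1,0,2,2,3]
Step 6: insert i at [1, 9, 26, 35, 37] -> counters=[2,4,1,1,0,0,0,1,0,3,0,0,0,0,0,0,0,1,0,0,1,0,1,1,0,1,3,0,0,0,0,0,0,1,0,3,2,4]
Step 7: delete rjl at [0, 2, 17, 23, 33] -> counters=[1,4,0,1,0,0,0,1,0,3,0,0,0,0,0,0,0,0,0,0,1,0,1,0,0,1,3,0,0,0,0,0,0,0,0,3,2,4]
Step 8: insert m at [3, 20, 25, 36, 37] -> counters=[1,4,0,2,0,0,0,1,0,3,0,0,0,0,0,0,0,0,0,0,2,0,1,0,0,2,3,0,0,0,0,0,0,0,0,3,3,5]
Final counters=[1,4,0,2,0,0,0,1,0,3,0,0,0,0,0,0,0,0,0,0,2,0,1,0,0,2,3,0,0,0,0,0,0,0,0,3,3,5] -> counters[17]=0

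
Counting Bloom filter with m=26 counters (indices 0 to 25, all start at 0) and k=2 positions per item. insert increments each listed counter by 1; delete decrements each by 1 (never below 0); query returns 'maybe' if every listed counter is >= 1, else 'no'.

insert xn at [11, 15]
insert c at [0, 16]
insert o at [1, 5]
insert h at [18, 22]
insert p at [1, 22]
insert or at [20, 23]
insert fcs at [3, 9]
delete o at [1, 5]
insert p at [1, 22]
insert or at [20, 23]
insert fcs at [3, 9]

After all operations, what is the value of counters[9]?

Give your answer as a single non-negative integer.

Answer: 2

Derivation:
Step 1: insert xn at [11, 15] -> counters=[0,0,0,0,0,0,0,0,0,0,0,1,0,0,0,1,0,0,0,0,0,0,0,0,0,0]
Step 2: insert c at [0, 16] -> counters=[1,0,0,0,0,0,0,0,0,0,0,1,0,0,0,1,1,0,0,0,0,0,0,0,0,0]
Step 3: insert o at [1, 5] -> counters=[1,1,0,0,0,1,0,0,0,0,0,1,0,0,0,1,1,0,0,0,0,0,0,0,0,0]
Step 4: insert h at [18, 22] -> counters=[1,1,0,0,0,1,0,0,0,0,0,1,0,0,0,1,1,0,1,0,0,0,1,0,0,0]
Step 5: insert p at [1, 22] -> counters=[1,2,0,0,0,1,0,0,0,0,0,1,0,0,0,1,1,0,1,0,0,0,2,0,0,0]
Step 6: insert or at [20, 23] -> counters=[1,2,0,0,0,1,0,0,0,0,0,1,0,0,0,1,1,0,1,0,1,0,2,1,0,0]
Step 7: insert fcs at [3, 9] -> counters=[1,2,0,1,0,1,0,0,0,1,0,1,0,0,0,1,1,0,1,0,1,0,2,1,0,0]
Step 8: delete o at [1, 5] -> counters=[1,1,0,1,0,0,0,0,0,1,0,1,0,0,0,1,1,0,1,0,1,0,2,1,0,0]
Step 9: insert p at [1, 22] -> counters=[1,2,0,1,0,0,0,0,0,1,0,1,0,0,0,1,1,0,1,0,1,0,3,1,0,0]
Step 10: insert or at [20, 23] -> counters=[1,2,0,1,0,0,0,0,0,1,0,1,0,0,0,1,1,0,1,0,2,0,3,2,0,0]
Step 11: insert fcs at [3, 9] -> counters=[1,2,0,2,0,0,0,0,0,2,0,1,0,0,0,1,1,0,1,0,2,0,3,2,0,0]
Final counters=[1,2,0,2,0,0,0,0,0,2,0,1,0,0,0,1,1,0,1,0,2,0,3,2,0,0] -> counters[9]=2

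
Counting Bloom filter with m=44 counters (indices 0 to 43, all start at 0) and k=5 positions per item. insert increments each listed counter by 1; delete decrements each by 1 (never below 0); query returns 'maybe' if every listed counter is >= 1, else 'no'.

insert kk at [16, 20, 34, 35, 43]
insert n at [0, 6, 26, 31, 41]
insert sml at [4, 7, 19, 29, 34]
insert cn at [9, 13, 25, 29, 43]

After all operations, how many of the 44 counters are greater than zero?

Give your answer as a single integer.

Step 1: insert kk at [16, 20, 34, 35, 43] -> counters=[0,0,0,0,0,0,0,0,0,0,0,0,0,0,0,0,1,0,0,0,1,0,0,0,0,0,0,0,0,0,0,0,0,0,1,1,0,0,0,0,0,0,0,1]
Step 2: insert n at [0, 6, 26, 31, 41] -> counters=[1,0,0,0,0,0,1,0,0,0,0,0,0,0,0,0,1,0,0,0,1,0,0,0,0,0,1,0,0,0,0,1,0,0,1,1,0,0,0,0,0,1,0,1]
Step 3: insert sml at [4, 7, 19, 29, 34] -> counters=[1,0,0,0,1,0,1,1,0,0,0,0,0,0,0,0,1,0,0,1,1,0,0,0,0,0,1,0,0,1,0,1,0,0,2,1,0,0,0,0,0,1,0,1]
Step 4: insert cn at [9, 13, 25, 29, 43] -> counters=[1,0,0,0,1,0,1,1,0,1,0,0,0,1,0,0,1,0,0,1,1,0,0,0,0,1,1,0,0,2,0,1,0,0,2,1,0,0,0,0,0,1,0,2]
Final counters=[1,0,0,0,1,0,1,1,0,1,0,0,0,1,0,0,1,0,0,1,1,0,0,0,0,1,1,0,0,2,0,1,0,0,2,1,0,0,0,0,0,1,0,2] -> 17 nonzero

Answer: 17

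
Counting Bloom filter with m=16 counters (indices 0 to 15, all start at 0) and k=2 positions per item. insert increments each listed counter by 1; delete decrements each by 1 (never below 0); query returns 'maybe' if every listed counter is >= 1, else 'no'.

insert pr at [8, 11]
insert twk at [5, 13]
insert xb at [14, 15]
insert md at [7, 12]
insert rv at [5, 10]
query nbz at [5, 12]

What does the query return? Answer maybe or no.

Answer: maybe

Derivation:
Step 1: insert pr at [8, 11] -> counters=[0,0,0,0,0,0,0,0,1,0,0,1,0,0,0,0]
Step 2: insert twk at [5, 13] -> counters=[0,0,0,0,0,1,0,0,1,0,0,1,0,1,0,0]
Step 3: insert xb at [14, 15] -> counters=[0,0,0,0,0,1,0,0,1,0,0,1,0,1,1,1]
Step 4: insert md at [7, 12] -> counters=[0,0,0,0,0,1,0,1,1,0,0,1,1,1,1,1]
Step 5: insert rv at [5, 10] -> counters=[0,0,0,0,0,2,0,1,1,0,1,1,1,1,1,1]
Query nbz: check counters[5]=2 counters[12]=1 -> maybe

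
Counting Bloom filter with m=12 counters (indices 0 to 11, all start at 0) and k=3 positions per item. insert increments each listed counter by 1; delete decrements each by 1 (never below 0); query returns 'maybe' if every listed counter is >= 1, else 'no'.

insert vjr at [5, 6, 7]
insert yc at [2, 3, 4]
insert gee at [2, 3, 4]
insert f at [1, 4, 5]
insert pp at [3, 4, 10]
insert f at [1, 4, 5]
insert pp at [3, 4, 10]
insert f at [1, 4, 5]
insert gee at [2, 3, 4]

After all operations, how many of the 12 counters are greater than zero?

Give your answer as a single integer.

Answer: 8

Derivation:
Step 1: insert vjr at [5, 6, 7] -> counters=[0,0,0,0,0,1,1,1,0,0,0,0]
Step 2: insert yc at [2, 3, 4] -> counters=[0,0,1,1,1,1,1,1,0,0,0,0]
Step 3: insert gee at [2, 3, 4] -> counters=[0,0,2,2,2,1,1,1,0,0,0,0]
Step 4: insert f at [1, 4, 5] -> counters=[0,1,2,2,3,2,1,1,0,0,0,0]
Step 5: insert pp at [3, 4, 10] -> counters=[0,1,2,3,4,2,1,1,0,0,1,0]
Step 6: insert f at [1, 4, 5] -> counters=[0,2,2,3,5,3,1,1,0,0,1,0]
Step 7: insert pp at [3, 4, 10] -> counters=[0,2,2,4,6,3,1,1,0,0,2,0]
Step 8: insert f at [1, 4, 5] -> counters=[0,3,2,4,7,4,1,1,0,0,2,0]
Step 9: insert gee at [2, 3, 4] -> counters=[0,3,3,5,8,4,1,1,0,0,2,0]
Final counters=[0,3,3,5,8,4,1,1,0,0,2,0] -> 8 nonzero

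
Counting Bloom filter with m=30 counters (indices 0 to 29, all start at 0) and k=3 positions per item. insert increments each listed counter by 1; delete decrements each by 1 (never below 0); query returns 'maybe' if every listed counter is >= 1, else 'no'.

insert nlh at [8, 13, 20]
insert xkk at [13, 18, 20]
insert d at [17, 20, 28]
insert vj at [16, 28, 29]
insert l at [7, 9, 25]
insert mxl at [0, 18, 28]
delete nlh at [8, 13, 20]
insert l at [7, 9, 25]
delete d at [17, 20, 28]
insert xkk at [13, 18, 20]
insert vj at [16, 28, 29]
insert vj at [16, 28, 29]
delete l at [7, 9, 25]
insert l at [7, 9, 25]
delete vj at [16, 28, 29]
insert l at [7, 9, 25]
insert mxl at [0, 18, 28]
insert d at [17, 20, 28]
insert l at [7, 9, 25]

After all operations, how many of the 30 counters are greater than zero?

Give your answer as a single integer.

Answer: 11

Derivation:
Step 1: insert nlh at [8, 13, 20] -> counters=[0,0,0,0,0,0,0,0,1,0,0,0,0,1,0,0,0,0,0,0,1,0,0,0,0,0,0,0,0,0]
Step 2: insert xkk at [13, 18, 20] -> counters=[0,0,0,0,0,0,0,0,1,0,0,0,0,2,0,0,0,0,1,0,2,0,0,0,0,0,0,0,0,0]
Step 3: insert d at [17, 20, 28] -> counters=[0,0,0,0,0,0,0,0,1,0,0,0,0,2,0,0,0,1,1,0,3,0,0,0,0,0,0,0,1,0]
Step 4: insert vj at [16, 28, 29] -> counters=[0,0,0,0,0,0,0,0,1,0,0,0,0,2,0,0,1,1,1,0,3,0,0,0,0,0,0,0,2,1]
Step 5: insert l at [7, 9, 25] -> counters=[0,0,0,0,0,0,0,1,1,1,0,0,0,2,0,0,1,1,1,0,3,0,0,0,0,1,0,0,2,1]
Step 6: insert mxl at [0, 18, 28] -> counters=[1,0,0,0,0,0,0,1,1,1,0,0,0,2,0,0,1,1,2,0,3,0,0,0,0,1,0,0,3,1]
Step 7: delete nlh at [8, 13, 20] -> counters=[1,0,0,0,0,0,0,1,0,1,0,0,0,1,0,0,1,1,2,0,2,0,0,0,0,1,0,0,3,1]
Step 8: insert l at [7, 9, 25] -> counters=[1,0,0,0,0,0,0,2,0,2,0,0,0,1,0,0,1,1,2,0,2,0,0,0,0,2,0,0,3,1]
Step 9: delete d at [17, 20, 28] -> counters=[1,0,0,0,0,0,0,2,0,2,0,0,0,1,0,0,1,0,2,0,1,0,0,0,0,2,0,0,2,1]
Step 10: insert xkk at [13, 18, 20] -> counters=[1,0,0,0,0,0,0,2,0,2,0,0,0,2,0,0,1,0,3,0,2,0,0,0,0,2,0,0,2,1]
Step 11: insert vj at [16, 28, 29] -> counters=[1,0,0,0,0,0,0,2,0,2,0,0,0,2,0,0,2,0,3,0,2,0,0,0,0,2,0,0,3,2]
Step 12: insert vj at [16, 28, 29] -> counters=[1,0,0,0,0,0,0,2,0,2,0,0,0,2,0,0,3,0,3,0,2,0,0,0,0,2,0,0,4,3]
Step 13: delete l at [7, 9, 25] -> counters=[1,0,0,0,0,0,0,1,0,1,0,0,0,2,0,0,3,0,3,0,2,0,0,0,0,1,0,0,4,3]
Step 14: insert l at [7, 9, 25] -> counters=[1,0,0,0,0,0,0,2,0,2,0,0,0,2,0,0,3,0,3,0,2,0,0,0,0,2,0,0,4,3]
Step 15: delete vj at [16, 28, 29] -> counters=[1,0,0,0,0,0,0,2,0,2,0,0,0,2,0,0,2,0,3,0,2,0,0,0,0,2,0,0,3,2]
Step 16: insert l at [7, 9, 25] -> counters=[1,0,0,0,0,0,0,3,0,3,0,0,0,2,0,0,2,0,3,0,2,0,0,0,0,3,0,0,3,2]
Step 17: insert mxl at [0, 18, 28] -> counters=[2,0,0,0,0,0,0,3,0,3,0,0,0,2,0,0,2,0,4,0,2,0,0,0,0,3,0,0,4,2]
Step 18: insert d at [17, 20, 28] -> counters=[2,0,0,0,0,0,0,3,0,3,0,0,0,2,0,0,2,1,4,0,3,0,0,0,0,3,0,0,5,2]
Step 19: insert l at [7, 9, 25] -> counters=[2,0,0,0,0,0,0,4,0,4,0,0,0,2,0,0,2,1,4,0,3,0,0,0,0,4,0,0,5,2]
Final counters=[2,0,0,0,0,0,0,4,0,4,0,0,0,2,0,0,2,1,4,0,3,0,0,0,0,4,0,0,5,2] -> 11 nonzero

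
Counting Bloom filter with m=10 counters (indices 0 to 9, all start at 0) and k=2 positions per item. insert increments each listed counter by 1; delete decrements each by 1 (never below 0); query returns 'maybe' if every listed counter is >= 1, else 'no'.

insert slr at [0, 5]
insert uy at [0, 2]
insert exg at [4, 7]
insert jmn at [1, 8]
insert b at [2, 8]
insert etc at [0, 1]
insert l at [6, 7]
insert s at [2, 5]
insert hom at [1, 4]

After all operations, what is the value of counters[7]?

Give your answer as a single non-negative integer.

Answer: 2

Derivation:
Step 1: insert slr at [0, 5] -> counters=[1,0,0,0,0,1,0,0,0,0]
Step 2: insert uy at [0, 2] -> counters=[2,0,1,0,0,1,0,0,0,0]
Step 3: insert exg at [4, 7] -> counters=[2,0,1,0,1,1,0,1,0,0]
Step 4: insert jmn at [1, 8] -> counters=[2,1,1,0,1,1,0,1,1,0]
Step 5: insert b at [2, 8] -> counters=[2,1,2,0,1,1,0,1,2,0]
Step 6: insert etc at [0, 1] -> counters=[3,2,2,0,1,1,0,1,2,0]
Step 7: insert l at [6, 7] -> counters=[3,2,2,0,1,1,1,2,2,0]
Step 8: insert s at [2, 5] -> counters=[3,2,3,0,1,2,1,2,2,0]
Step 9: insert hom at [1, 4] -> counters=[3,3,3,0,2,2,1,2,2,0]
Final counters=[3,3,3,0,2,2,1,2,2,0] -> counters[7]=2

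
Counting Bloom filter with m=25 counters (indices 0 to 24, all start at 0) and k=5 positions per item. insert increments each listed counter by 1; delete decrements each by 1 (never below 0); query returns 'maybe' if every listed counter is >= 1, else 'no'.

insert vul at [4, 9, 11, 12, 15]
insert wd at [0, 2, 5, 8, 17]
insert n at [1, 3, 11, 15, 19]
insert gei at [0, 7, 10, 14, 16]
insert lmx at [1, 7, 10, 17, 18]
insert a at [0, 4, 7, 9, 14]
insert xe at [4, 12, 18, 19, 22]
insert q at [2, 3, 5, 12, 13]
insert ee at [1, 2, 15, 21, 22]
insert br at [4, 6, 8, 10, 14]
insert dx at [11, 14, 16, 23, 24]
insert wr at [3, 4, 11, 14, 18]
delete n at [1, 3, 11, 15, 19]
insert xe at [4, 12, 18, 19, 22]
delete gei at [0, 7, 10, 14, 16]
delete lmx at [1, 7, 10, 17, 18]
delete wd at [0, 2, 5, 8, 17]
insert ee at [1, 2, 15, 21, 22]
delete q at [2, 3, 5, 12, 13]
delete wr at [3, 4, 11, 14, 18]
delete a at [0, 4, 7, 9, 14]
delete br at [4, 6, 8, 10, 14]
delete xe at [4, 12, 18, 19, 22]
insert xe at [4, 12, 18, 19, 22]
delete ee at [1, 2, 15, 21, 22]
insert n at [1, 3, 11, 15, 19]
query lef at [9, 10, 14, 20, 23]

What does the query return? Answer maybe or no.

Step 1: insert vul at [4, 9, 11, 12, 15] -> counters=[0,0,0,0,1,0,0,0,0,1,0,1,1,0,0,1,0,0,0,0,0,0,0,0,0]
Step 2: insert wd at [0, 2, 5, 8, 17] -> counters=[1,0,1,0,1,1,0,0,1,1,0,1,1,0,0,1,0,1,0,0,0,0,0,0,0]
Step 3: insert n at [1, 3, 11, 15, 19] -> counters=[1,1,1,1,1,1,0,0,1,1,0,2,1,0,0,2,0,1,0,1,0,0,0,0,0]
Step 4: insert gei at [0, 7, 10, 14, 16] -> counters=[2,1,1,1,1,1,0,1,1,1,1,2,1,0,1,2,1,1,0,1,0,0,0,0,0]
Step 5: insert lmx at [1, 7, 10, 17, 18] -> counters=[2,2,1,1,1,1,0,2,1,1,2,2,1,0,1,2,1,2,1,1,0,0,0,0,0]
Step 6: insert a at [0, 4, 7, 9, 14] -> counters=[3,2,1,1,2,1,0,3,1,2,2,2,1,0,2,2,1,2,1,1,0,0,0,0,0]
Step 7: insert xe at [4, 12, 18, 19, 22] -> counters=[3,2,1,1,3,1,0,3,1,2,2,2,2,0,2,2,1,2,2,2,0,0,1,0,0]
Step 8: insert q at [2, 3, 5, 12, 13] -> counters=[3,2,2,2,3,2,0,3,1,2,2,2,3,1,2,2,1,2,2,2,0,0,1,0,0]
Step 9: insert ee at [1, 2, 15, 21, 22] -> counters=[3,3,3,2,3,2,0,3,1,2,2,2,3,1,2,3,1,2,2,2,0,1,2,0,0]
Step 10: insert br at [4, 6, 8, 10, 14] -> counters=[3,3,3,2,4,2,1,3,2,2,3,2,3,1,3,3,1,2,2,2,0,1,2,0,0]
Step 11: insert dx at [11, 14, 16, 23, 24] -> counters=[3,3,3,2,4,2,1,3,2,2,3,3,3,1,4,3,2,2,2,2,0,1,2,1,1]
Step 12: insert wr at [3, 4, 11, 14, 18] -> counters=[3,3,3,3,5,2,1,3,2,2,3,4,3,1,5,3,2,2,3,2,0,1,2,1,1]
Step 13: delete n at [1, 3, 11, 15, 19] -> counters=[3,2,3,2,5,2,1,3,2,2,3,3,3,1,5,2,2,2,3,1,0,1,2,1,1]
Step 14: insert xe at [4, 12, 18, 19, 22] -> counters=[3,2,3,2,6,2,1,3,2,2,3,3,4,1,5,2,2,2,4,2,0,1,3,1,1]
Step 15: delete gei at [0, 7, 10, 14, 16] -> counters=[2,2,3,2,6,2,1,2,2,2,2,3,4,1,4,2,1,2,4,2,0,1,3,1,1]
Step 16: delete lmx at [1, 7, 10, 17, 18] -> counters=[2,1,3,2,6,2,1,1,2,2,1,3,4,1,4,2,1,1,3,2,0,1,3,1,1]
Step 17: delete wd at [0, 2, 5, 8, 17] -> counters=[1,1,2,2,6,1,1,1,1,2,1,3,4,1,4,2,1,0,3,2,0,1,3,1,1]
Step 18: insert ee at [1, 2, 15, 21, 22] -> counters=[1,2,3,2,6,1,1,1,1,2,1,3,4,1,4,3,1,0,3,2,0,2,4,1,1]
Step 19: delete q at [2, 3, 5, 12, 13] -> counters=[1,2,2,1,6,0,1,1,1,2,1,3,3,0,4,3,1,0,3,2,0,2,4,1,1]
Step 20: delete wr at [3, 4, 11, 14, 18] -> counters=[1,2,2,0,5,0,1,1,1,2,1,2,3,0,3,3,1,0,2,2,0,2,4,1,1]
Step 21: delete a at [0, 4, 7, 9, 14] -> counters=[0,2,2,0,4,0,1,0,1,1,1,2,3,0,2,3,1,0,2,2,0,2,4,1,1]
Step 22: delete br at [4, 6, 8, 10, 14] -> counters=[0,2,2,0,3,0,0,0,0,1,0,2,3,0,1,3,1,0,2,2,0,2,4,1,1]
Step 23: delete xe at [4, 12, 18, 19, 22] -> counters=[0,2,2,0,2,0,0,0,0,1,0,2,2,0,1,3,1,0,1,1,0,2,3,1,1]
Step 24: insert xe at [4, 12, 18, 19, 22] -> counters=[0,2,2,0,3,0,0,0,0,1,0,2,3,0,1,3,1,0,2,2,0,2,4,1,1]
Step 25: delete ee at [1, 2, 15, 21, 22] -> counters=[0,1,1,0,3,0,0,0,0,1,0,2,3,0,1,2,1,0,2,2,0,1,3,1,1]
Step 26: insert n at [1, 3, 11, 15, 19] -> counters=[0,2,1,1,3,0,0,0,0,1,0,3,3,0,1,3,1,0,2,3,0,1,3,1,1]
Query lef: check counters[9]=1 counters[10]=0 counters[14]=1 counters[20]=0 counters[23]=1 -> no

Answer: no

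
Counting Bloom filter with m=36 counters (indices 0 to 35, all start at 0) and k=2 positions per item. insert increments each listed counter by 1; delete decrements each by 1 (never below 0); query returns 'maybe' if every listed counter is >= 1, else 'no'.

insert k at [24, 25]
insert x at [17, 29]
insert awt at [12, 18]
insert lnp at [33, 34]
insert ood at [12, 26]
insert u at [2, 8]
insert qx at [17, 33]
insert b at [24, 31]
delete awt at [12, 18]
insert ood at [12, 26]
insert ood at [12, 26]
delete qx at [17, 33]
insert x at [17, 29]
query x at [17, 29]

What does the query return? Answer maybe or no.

Answer: maybe

Derivation:
Step 1: insert k at [24, 25] -> counters=[0,0,0,0,0,0,0,0,0,0,0,0,0,0,0,0,0,0,0,0,0,0,0,0,1,1,0,0,0,0,0,0,0,0,0,0]
Step 2: insert x at [17, 29] -> counters=[0,0,0,0,0,0,0,0,0,0,0,0,0,0,0,0,0,1,0,0,0,0,0,0,1,1,0,0,0,1,0,0,0,0,0,0]
Step 3: insert awt at [12, 18] -> counters=[0,0,0,0,0,0,0,0,0,0,0,0,1,0,0,0,0,1,1,0,0,0,0,0,1,1,0,0,0,1,0,0,0,0,0,0]
Step 4: insert lnp at [33, 34] -> counters=[0,0,0,0,0,0,0,0,0,0,0,0,1,0,0,0,0,1,1,0,0,0,0,0,1,1,0,0,0,1,0,0,0,1,1,0]
Step 5: insert ood at [12, 26] -> counters=[0,0,0,0,0,0,0,0,0,0,0,0,2,0,0,0,0,1,1,0,0,0,0,0,1,1,1,0,0,1,0,0,0,1,1,0]
Step 6: insert u at [2, 8] -> counters=[0,0,1,0,0,0,0,0,1,0,0,0,2,0,0,0,0,1,1,0,0,0,0,0,1,1,1,0,0,1,0,0,0,1,1,0]
Step 7: insert qx at [17, 33] -> counters=[0,0,1,0,0,0,0,0,1,0,0,0,2,0,0,0,0,2,1,0,0,0,0,0,1,1,1,0,0,1,0,0,0,2,1,0]
Step 8: insert b at [24, 31] -> counters=[0,0,1,0,0,0,0,0,1,0,0,0,2,0,0,0,0,2,1,0,0,0,0,0,2,1,1,0,0,1,0,1,0,2,1,0]
Step 9: delete awt at [12, 18] -> counters=[0,0,1,0,0,0,0,0,1,0,0,0,1,0,0,0,0,2,0,0,0,0,0,0,2,1,1,0,0,1,0,1,0,2,1,0]
Step 10: insert ood at [12, 26] -> counters=[0,0,1,0,0,0,0,0,1,0,0,0,2,0,0,0,0,2,0,0,0,0,0,0,2,1,2,0,0,1,0,1,0,2,1,0]
Step 11: insert ood at [12, 26] -> counters=[0,0,1,0,0,0,0,0,1,0,0,0,3,0,0,0,0,2,0,0,0,0,0,0,2,1,3,0,0,1,0,1,0,2,1,0]
Step 12: delete qx at [17, 33] -> counters=[0,0,1,0,0,0,0,0,1,0,0,0,3,0,0,0,0,1,0,0,0,0,0,0,2,1,3,0,0,1,0,1,0,1,1,0]
Step 13: insert x at [17, 29] -> counters=[0,0,1,0,0,0,0,0,1,0,0,0,3,0,0,0,0,2,0,0,0,0,0,0,2,1,3,0,0,2,0,1,0,1,1,0]
Query x: check counters[17]=2 counters[29]=2 -> maybe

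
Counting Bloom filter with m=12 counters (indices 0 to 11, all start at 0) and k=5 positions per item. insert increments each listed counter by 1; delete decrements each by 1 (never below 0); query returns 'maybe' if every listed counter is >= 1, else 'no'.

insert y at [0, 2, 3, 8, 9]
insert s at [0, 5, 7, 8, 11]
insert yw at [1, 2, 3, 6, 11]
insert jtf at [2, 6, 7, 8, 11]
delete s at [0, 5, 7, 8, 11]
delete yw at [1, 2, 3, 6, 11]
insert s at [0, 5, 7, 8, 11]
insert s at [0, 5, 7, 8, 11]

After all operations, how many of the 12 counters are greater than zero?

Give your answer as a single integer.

Step 1: insert y at [0, 2, 3, 8, 9] -> counters=[1,0,1,1,0,0,0,0,1,1,0,0]
Step 2: insert s at [0, 5, 7, 8, 11] -> counters=[2,0,1,1,0,1,0,1,2,1,0,1]
Step 3: insert yw at [1, 2, 3, 6, 11] -> counters=[2,1,2,2,0,1,1,1,2,1,0,2]
Step 4: insert jtf at [2, 6, 7, 8, 11] -> counters=[2,1,3,2,0,1,2,2,3,1,0,3]
Step 5: delete s at [0, 5, 7, 8, 11] -> counters=[1,1,3,2,0,0,2,1,2,1,0,2]
Step 6: delete yw at [1, 2, 3, 6, 11] -> counters=[1,0,2,1,0,0,1,1,2,1,0,1]
Step 7: insert s at [0, 5, 7, 8, 11] -> counters=[2,0,2,1,0,1,1,2,3,1,0,2]
Step 8: insert s at [0, 5, 7, 8, 11] -> counters=[3,0,2,1,0,2,1,3,4,1,0,3]
Final counters=[3,0,2,1,0,2,1,3,4,1,0,3] -> 9 nonzero

Answer: 9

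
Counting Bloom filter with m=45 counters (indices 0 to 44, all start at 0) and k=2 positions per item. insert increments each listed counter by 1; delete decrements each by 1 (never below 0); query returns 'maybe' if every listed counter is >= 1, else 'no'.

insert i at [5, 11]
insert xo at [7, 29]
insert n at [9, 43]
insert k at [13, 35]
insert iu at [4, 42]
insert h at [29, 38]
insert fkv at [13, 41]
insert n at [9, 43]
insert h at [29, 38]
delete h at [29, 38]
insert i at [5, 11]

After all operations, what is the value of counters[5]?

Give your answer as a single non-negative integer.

Step 1: insert i at [5, 11] -> counters=[0,0,0,0,0,1,0,0,0,0,0,1,0,0,0,0,0,0,0,0,0,0,0,0,0,0,0,0,0,0,0,0,0,0,0,0,0,0,0,0,0,0,0,0,0]
Step 2: insert xo at [7, 29] -> counters=[0,0,0,0,0,1,0,1,0,0,0,1,0,0,0,0,0,0,0,0,0,0,0,0,0,0,0,0,0,1,0,0,0,0,0,0,0,0,0,0,0,0,0,0,0]
Step 3: insert n at [9, 43] -> counters=[0,0,0,0,0,1,0,1,0,1,0,1,0,0,0,0,0,0,0,0,0,0,0,0,0,0,0,0,0,1,0,0,0,0,0,0,0,0,0,0,0,0,0,1,0]
Step 4: insert k at [13, 35] -> counters=[0,0,0,0,0,1,0,1,0,1,0,1,0,1,0,0,0,0,0,0,0,0,0,0,0,0,0,0,0,1,0,0,0,0,0,1,0,0,0,0,0,0,0,1,0]
Step 5: insert iu at [4, 42] -> counters=[0,0,0,0,1,1,0,1,0,1,0,1,0,1,0,0,0,0,0,0,0,0,0,0,0,0,0,0,0,1,0,0,0,0,0,1,0,0,0,0,0,0,1,1,0]
Step 6: insert h at [29, 38] -> counters=[0,0,0,0,1,1,0,1,0,1,0,1,0,1,0,0,0,0,0,0,0,0,0,0,0,0,0,0,0,2,0,0,0,0,0,1,0,0,1,0,0,0,1,1,0]
Step 7: insert fkv at [13, 41] -> counters=[0,0,0,0,1,1,0,1,0,1,0,1,0,2,0,0,0,0,0,0,0,0,0,0,0,0,0,0,0,2,0,0,0,0,0,1,0,0,1,0,0,1,1,1,0]
Step 8: insert n at [9, 43] -> counters=[0,0,0,0,1,1,0,1,0,2,0,1,0,2,0,0,0,0,0,0,0,0,0,0,0,0,0,0,0,2,0,0,0,0,0,1,0,0,1,0,0,1,1,2,0]
Step 9: insert h at [29, 38] -> counters=[0,0,0,0,1,1,0,1,0,2,0,1,0,2,0,0,0,0,0,0,0,0,0,0,0,0,0,0,0,3,0,0,0,0,0,1,0,0,2,0,0,1,1,2,0]
Step 10: delete h at [29, 38] -> counters=[0,0,0,0,1,1,0,1,0,2,0,1,0,2,0,0,0,0,0,0,0,0,0,0,0,0,0,0,0,2,0,0,0,0,0,1,0,0,1,0,0,1,1,2,0]
Step 11: insert i at [5, 11] -> counters=[0,0,0,0,1,2,0,1,0,2,0,2,0,2,0,0,0,0,0,0,0,0,0,0,0,0,0,0,0,2,0,0,0,0,0,1,0,0,1,0,0,1,1,2,0]
Final counters=[0,0,0,0,1,2,0,1,0,2,0,2,0,2,0,0,0,0,0,0,0,0,0,0,0,0,0,0,0,2,0,0,0,0,0,1,0,0,1,0,0,1,1,2,0] -> counters[5]=2

Answer: 2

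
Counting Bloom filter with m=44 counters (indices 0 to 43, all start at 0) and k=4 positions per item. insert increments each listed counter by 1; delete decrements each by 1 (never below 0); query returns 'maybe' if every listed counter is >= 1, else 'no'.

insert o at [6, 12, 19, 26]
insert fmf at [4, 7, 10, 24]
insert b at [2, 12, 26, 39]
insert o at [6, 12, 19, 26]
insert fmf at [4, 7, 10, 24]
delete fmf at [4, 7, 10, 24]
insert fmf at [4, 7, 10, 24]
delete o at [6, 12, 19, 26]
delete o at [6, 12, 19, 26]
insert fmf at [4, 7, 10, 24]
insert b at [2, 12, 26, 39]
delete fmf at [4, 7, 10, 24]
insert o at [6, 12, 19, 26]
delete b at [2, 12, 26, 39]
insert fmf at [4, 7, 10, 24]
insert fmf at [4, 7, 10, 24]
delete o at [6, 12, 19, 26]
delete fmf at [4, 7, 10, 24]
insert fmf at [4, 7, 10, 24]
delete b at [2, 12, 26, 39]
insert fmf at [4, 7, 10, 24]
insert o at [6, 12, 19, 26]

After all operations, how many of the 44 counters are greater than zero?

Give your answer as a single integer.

Step 1: insert o at [6, 12, 19, 26] -> counters=[0,0,0,0,0,0,1,0,0,0,0,0,1,0,0,0,0,0,0,1,0,0,0,0,0,0,1,0,0,0,0,0,0,0,0,0,0,0,0,0,0,0,0,0]
Step 2: insert fmf at [4, 7, 10, 24] -> counters=[0,0,0,0,1,0,1,1,0,0,1,0,1,0,0,0,0,0,0,1,0,0,0,0,1,0,1,0,0,0,0,0,0,0,0,0,0,0,0,0,0,0,0,0]
Step 3: insert b at [2, 12, 26, 39] -> counters=[0,0,1,0,1,0,1,1,0,0,1,0,2,0,0,0,0,0,0,1,0,0,0,0,1,0,2,0,0,0,0,0,0,0,0,0,0,0,0,1,0,0,0,0]
Step 4: insert o at [6, 12, 19, 26] -> counters=[0,0,1,0,1,0,2,1,0,0,1,0,3,0,0,0,0,0,0,2,0,0,0,0,1,0,3,0,0,0,0,0,0,0,0,0,0,0,0,1,0,0,0,0]
Step 5: insert fmf at [4, 7, 10, 24] -> counters=[0,0,1,0,2,0,2,2,0,0,2,0,3,0,0,0,0,0,0,2,0,0,0,0,2,0,3,0,0,0,0,0,0,0,0,0,0,0,0,1,0,0,0,0]
Step 6: delete fmf at [4, 7, 10, 24] -> counters=[0,0,1,0,1,0,2,1,0,0,1,0,3,0,0,0,0,0,0,2,0,0,0,0,1,0,3,0,0,0,0,0,0,0,0,0,0,0,0,1,0,0,0,0]
Step 7: insert fmf at [4, 7, 10, 24] -> counters=[0,0,1,0,2,0,2,2,0,0,2,0,3,0,0,0,0,0,0,2,0,0,0,0,2,0,3,0,0,0,0,0,0,0,0,0,0,0,0,1,0,0,0,0]
Step 8: delete o at [6, 12, 19, 26] -> counters=[0,0,1,0,2,0,1,2,0,0,2,0,2,0,0,0,0,0,0,1,0,0,0,0,2,0,2,0,0,0,0,0,0,0,0,0,0,0,0,1,0,0,0,0]
Step 9: delete o at [6, 12, 19, 26] -> counters=[0,0,1,0,2,0,0,2,0,0,2,0,1,0,0,0,0,0,0,0,0,0,0,0,2,0,1,0,0,0,0,0,0,0,0,0,0,0,0,1,0,0,0,0]
Step 10: insert fmf at [4, 7, 10, 24] -> counters=[0,0,1,0,3,0,0,3,0,0,3,0,1,0,0,0,0,0,0,0,0,0,0,0,3,0,1,0,0,0,0,0,0,0,0,0,0,0,0,1,0,0,0,0]
Step 11: insert b at [2, 12, 26, 39] -> counters=[0,0,2,0,3,0,0,3,0,0,3,0,2,0,0,0,0,0,0,0,0,0,0,0,3,0,2,0,0,0,0,0,0,0,0,0,0,0,0,2,0,0,0,0]
Step 12: delete fmf at [4, 7, 10, 24] -> counters=[0,0,2,0,2,0,0,2,0,0,2,0,2,0,0,0,0,0,0,0,0,0,0,0,2,0,2,0,0,0,0,0,0,0,0,0,0,0,0,2,0,0,0,0]
Step 13: insert o at [6, 12, 19, 26] -> counters=[0,0,2,0,2,0,1,2,0,0,2,0,3,0,0,0,0,0,0,1,0,0,0,0,2,0,3,0,0,0,0,0,0,0,0,0,0,0,0,2,0,0,0,0]
Step 14: delete b at [2, 12, 26, 39] -> counters=[0,0,1,0,2,0,1,2,0,0,2,0,2,0,0,0,0,0,0,1,0,0,0,0,2,0,2,0,0,0,0,0,0,0,0,0,0,0,0,1,0,0,0,0]
Step 15: insert fmf at [4, 7, 10, 24] -> counters=[0,0,1,0,3,0,1,3,0,0,3,0,2,0,0,0,0,0,0,1,0,0,0,0,3,0,2,0,0,0,0,0,0,0,0,0,0,0,0,1,0,0,0,0]
Step 16: insert fmf at [4, 7, 10, 24] -> counters=[0,0,1,0,4,0,1,4,0,0,4,0,2,0,0,0,0,0,0,1,0,0,0,0,4,0,2,0,0,0,0,0,0,0,0,0,0,0,0,1,0,0,0,0]
Step 17: delete o at [6, 12, 19, 26] -> counters=[0,0,1,0,4,0,0,4,0,0,4,0,1,0,0,0,0,0,0,0,0,0,0,0,4,0,1,0,0,0,0,0,0,0,0,0,0,0,0,1,0,0,0,0]
Step 18: delete fmf at [4, 7, 10, 24] -> counters=[0,0,1,0,3,0,0,3,0,0,3,0,1,0,0,0,0,0,0,0,0,0,0,0,3,0,1,0,0,0,0,0,0,0,0,0,0,0,0,1,0,0,0,0]
Step 19: insert fmf at [4, 7, 10, 24] -> counters=[0,0,1,0,4,0,0,4,0,0,4,0,1,0,0,0,0,0,0,0,0,0,0,0,4,0,1,0,0,0,0,0,0,0,0,0,0,0,0,1,0,0,0,0]
Step 20: delete b at [2, 12, 26, 39] -> counters=[0,0,0,0,4,0,0,4,0,0,4,0,0,0,0,0,0,0,0,0,0,0,0,0,4,0,0,0,0,0,0,0,0,0,0,0,0,0,0,0,0,0,0,0]
Step 21: insert fmf at [4, 7, 10, 24] -> counters=[0,0,0,0,5,0,0,5,0,0,5,0,0,0,0,0,0,0,0,0,0,0,0,0,5,0,0,0,0,0,0,0,0,0,0,0,0,0,0,0,0,0,0,0]
Step 22: insert o at [6, 12, 19, 26] -> counters=[0,0,0,0,5,0,1,5,0,0,5,0,1,0,0,0,0,0,0,1,0,0,0,0,5,0,1,0,0,0,0,0,0,0,0,0,0,0,0,0,0,0,0,0]
Final counters=[0,0,0,0,5,0,1,5,0,0,5,0,1,0,0,0,0,0,0,1,0,0,0,0,5,0,1,0,0,0,0,0,0,0,0,0,0,0,0,0,0,0,0,0] -> 8 nonzero

Answer: 8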